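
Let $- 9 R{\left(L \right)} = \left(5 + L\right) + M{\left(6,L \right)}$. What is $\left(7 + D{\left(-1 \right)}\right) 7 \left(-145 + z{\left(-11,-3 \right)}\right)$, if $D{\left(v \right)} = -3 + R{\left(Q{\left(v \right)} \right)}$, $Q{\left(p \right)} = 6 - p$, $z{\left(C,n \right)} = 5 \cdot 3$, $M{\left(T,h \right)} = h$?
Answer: $- \frac{15470}{9} \approx -1718.9$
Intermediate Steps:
$z{\left(C,n \right)} = 15$
$R{\left(L \right)} = - \frac{5}{9} - \frac{2 L}{9}$ ($R{\left(L \right)} = - \frac{\left(5 + L\right) + L}{9} = - \frac{5 + 2 L}{9} = - \frac{5}{9} - \frac{2 L}{9}$)
$D{\left(v \right)} = - \frac{44}{9} + \frac{2 v}{9}$ ($D{\left(v \right)} = -3 - \left(\frac{5}{9} + \frac{2 \left(6 - v\right)}{9}\right) = -3 + \left(- \frac{5}{9} + \left(- \frac{4}{3} + \frac{2 v}{9}\right)\right) = -3 + \left(- \frac{17}{9} + \frac{2 v}{9}\right) = - \frac{44}{9} + \frac{2 v}{9}$)
$\left(7 + D{\left(-1 \right)}\right) 7 \left(-145 + z{\left(-11,-3 \right)}\right) = \left(7 + \left(- \frac{44}{9} + \frac{2}{9} \left(-1\right)\right)\right) 7 \left(-145 + 15\right) = \left(7 - \frac{46}{9}\right) 7 \left(-130\right) = \frac{17}{9} \cdot 7 \left(-130\right) = \frac{119}{9} \left(-130\right) = - \frac{15470}{9}$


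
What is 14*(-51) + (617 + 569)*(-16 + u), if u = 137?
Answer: 142792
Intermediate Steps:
14*(-51) + (617 + 569)*(-16 + u) = 14*(-51) + (617 + 569)*(-16 + 137) = -714 + 1186*121 = -714 + 143506 = 142792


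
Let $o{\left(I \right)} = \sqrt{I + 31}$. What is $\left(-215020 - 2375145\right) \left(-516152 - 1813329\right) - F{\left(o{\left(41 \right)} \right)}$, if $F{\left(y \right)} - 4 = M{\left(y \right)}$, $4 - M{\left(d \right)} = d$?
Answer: $6033740154357 + 6 \sqrt{2} \approx 6.0337 \cdot 10^{12}$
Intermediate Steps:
$o{\left(I \right)} = \sqrt{31 + I}$
$M{\left(d \right)} = 4 - d$
$F{\left(y \right)} = 8 - y$ ($F{\left(y \right)} = 4 - \left(-4 + y\right) = 8 - y$)
$\left(-215020 - 2375145\right) \left(-516152 - 1813329\right) - F{\left(o{\left(41 \right)} \right)} = \left(-215020 - 2375145\right) \left(-516152 - 1813329\right) - \left(8 - \sqrt{31 + 41}\right) = \left(-2590165\right) \left(-2329481\right) - \left(8 - \sqrt{72}\right) = 6033740154365 - \left(8 - 6 \sqrt{2}\right) = 6033740154357 + 6 \sqrt{2}$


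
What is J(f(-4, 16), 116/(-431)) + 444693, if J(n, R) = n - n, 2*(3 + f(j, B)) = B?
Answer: 444693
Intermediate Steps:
f(j, B) = -3 + B/2
J(n, R) = 0
J(f(-4, 16), 116/(-431)) + 444693 = 0 + 444693 = 444693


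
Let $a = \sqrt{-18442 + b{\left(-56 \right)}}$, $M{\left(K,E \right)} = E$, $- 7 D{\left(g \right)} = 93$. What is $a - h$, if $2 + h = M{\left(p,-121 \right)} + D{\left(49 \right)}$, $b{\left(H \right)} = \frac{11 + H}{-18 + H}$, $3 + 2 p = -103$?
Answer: $\frac{954}{7} + \frac{i \sqrt{100985062}}{74} \approx 136.29 + 135.8 i$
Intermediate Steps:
$p = -53$ ($p = - \frac{3}{2} + \frac{1}{2} \left(-103\right) = - \frac{3}{2} - \frac{103}{2} = -53$)
$D{\left(g \right)} = - \frac{93}{7}$ ($D{\left(g \right)} = \left(- \frac{1}{7}\right) 93 = - \frac{93}{7}$)
$b{\left(H \right)} = \frac{11 + H}{-18 + H}$
$h = - \frac{954}{7}$ ($h = -2 - \frac{940}{7} = - \frac{954}{7} \approx -136.29$)
$a = \frac{i \sqrt{100985062}}{74}$ ($a = \sqrt{-18442 + \frac{11 - 56}{-18 - 56}} = \sqrt{-18442 + \frac{1}{-74} \left(-45\right)} = \sqrt{-18442 - - \frac{45}{74}} = \sqrt{-18442 + \frac{45}{74}} = \sqrt{- \frac{1364663}{74}} = \frac{i \sqrt{100985062}}{74} \approx 135.8 i$)
$a - h = \frac{i \sqrt{100985062}}{74} - - \frac{954}{7} = \frac{i \sqrt{100985062}}{74} + \frac{954}{7} = \frac{954}{7} + \frac{i \sqrt{100985062}}{74}$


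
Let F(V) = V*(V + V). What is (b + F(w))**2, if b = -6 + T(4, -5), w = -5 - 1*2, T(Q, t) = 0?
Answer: 8464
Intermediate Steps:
w = -7 (w = -5 - 2 = -7)
F(V) = 2*V**2 (F(V) = V*(2*V) = 2*V**2)
b = -6 (b = -6 + 0 = -6)
(b + F(w))**2 = (-6 + 2*(-7)**2)**2 = (-6 + 2*49)**2 = (-6 + 98)**2 = 92**2 = 8464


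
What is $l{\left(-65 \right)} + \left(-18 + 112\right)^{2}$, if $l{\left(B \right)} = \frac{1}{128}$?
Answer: $\frac{1131009}{128} \approx 8836.0$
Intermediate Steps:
$l{\left(B \right)} = \frac{1}{128}$
$l{\left(-65 \right)} + \left(-18 + 112\right)^{2} = \frac{1}{128} + \left(-18 + 112\right)^{2} = \frac{1}{128} + 94^{2} = \frac{1}{128} + 8836 = \frac{1131009}{128}$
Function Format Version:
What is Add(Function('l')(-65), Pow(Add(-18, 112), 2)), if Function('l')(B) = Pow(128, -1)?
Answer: Rational(1131009, 128) ≈ 8836.0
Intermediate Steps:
Function('l')(B) = Rational(1, 128)
Add(Function('l')(-65), Pow(Add(-18, 112), 2)) = Add(Rational(1, 128), Pow(Add(-18, 112), 2)) = Add(Rational(1, 128), Pow(94, 2)) = Add(Rational(1, 128), 8836) = Rational(1131009, 128)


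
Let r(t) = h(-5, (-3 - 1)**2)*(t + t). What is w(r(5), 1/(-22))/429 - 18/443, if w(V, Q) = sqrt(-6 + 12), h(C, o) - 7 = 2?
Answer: -18/443 + sqrt(6)/429 ≈ -0.034922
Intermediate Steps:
h(C, o) = 9 (h(C, o) = 7 + 2 = 9)
r(t) = 18*t (r(t) = 9*(t + t) = 9*(2*t) = 18*t)
w(V, Q) = sqrt(6)
w(r(5), 1/(-22))/429 - 18/443 = sqrt(6)/429 - 18/443 = -18/443 + sqrt(6)/429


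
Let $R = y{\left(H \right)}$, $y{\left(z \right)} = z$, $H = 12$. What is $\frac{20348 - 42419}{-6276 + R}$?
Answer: $\frac{7357}{2088} \approx 3.5235$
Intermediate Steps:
$R = 12$
$\frac{20348 - 42419}{-6276 + R} = \frac{20348 - 42419}{-6276 + 12} = - \frac{22071}{-6264} = \left(-22071\right) \left(- \frac{1}{6264}\right) = \frac{7357}{2088}$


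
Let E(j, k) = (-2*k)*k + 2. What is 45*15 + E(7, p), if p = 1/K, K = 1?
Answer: 675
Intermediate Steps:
p = 1 (p = 1/1 = 1)
E(j, k) = 2 - 2*k**2 (E(j, k) = -2*k**2 + 2 = 2 - 2*k**2)
45*15 + E(7, p) = 45*15 + (2 - 2*1**2) = 675 + (2 - 2*1) = 675 + (2 - 2) = 675 + 0 = 675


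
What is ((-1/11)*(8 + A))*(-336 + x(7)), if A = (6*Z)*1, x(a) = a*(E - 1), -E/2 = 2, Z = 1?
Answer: 5194/11 ≈ 472.18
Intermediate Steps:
E = -4 (E = -2*2 = -4)
x(a) = -5*a (x(a) = a*(-4 - 1) = a*(-5) = -5*a)
A = 6 (A = (6*1)*1 = 6*1 = 6)
((-1/11)*(8 + A))*(-336 + x(7)) = ((-1/11)*(8 + 6))*(-336 - 5*7) = (-1*1/11*14)*(-336 - 35) = -1/11*14*(-371) = -14/11*(-371) = 5194/11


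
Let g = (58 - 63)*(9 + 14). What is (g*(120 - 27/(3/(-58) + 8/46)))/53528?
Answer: 946335/4362532 ≈ 0.21692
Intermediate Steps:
g = -115 (g = -5*23 = -115)
(g*(120 - 27/(3/(-58) + 8/46)))/53528 = -115*(120 - 27/(3/(-58) + 8/46))/53528 = -115*(120 - 27/(3*(-1/58) + 8*(1/46)))*(1/53528) = -115*(120 - 27/(-3/58 + 4/23))*(1/53528) = -115*(120 - 27/163/1334)*(1/53528) = -115*(120 - 27*1334/163)*(1/53528) = -115*(120 - 36018/163)*(1/53528) = -115*(-16458/163)*(1/53528) = (1892670/163)*(1/53528) = 946335/4362532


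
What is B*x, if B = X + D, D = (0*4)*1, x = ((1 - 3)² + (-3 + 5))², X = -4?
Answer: -144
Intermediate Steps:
x = 36 (x = ((-2)² + 2)² = (4 + 2)² = 6² = 36)
D = 0 (D = 0*1 = 0)
B = -4 (B = -4 + 0 = -4)
B*x = -4*36 = -144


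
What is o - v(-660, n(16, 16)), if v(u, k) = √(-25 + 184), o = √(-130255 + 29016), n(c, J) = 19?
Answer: -√159 + I*√101239 ≈ -12.61 + 318.18*I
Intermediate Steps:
o = I*√101239 (o = √(-101239) = I*√101239 ≈ 318.18*I)
v(u, k) = √159
o - v(-660, n(16, 16)) = I*√101239 - √159 = -√159 + I*√101239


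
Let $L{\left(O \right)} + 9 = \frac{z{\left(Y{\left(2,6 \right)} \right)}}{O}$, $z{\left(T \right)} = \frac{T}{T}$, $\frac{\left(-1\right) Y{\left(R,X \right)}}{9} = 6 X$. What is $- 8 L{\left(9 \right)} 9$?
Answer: $640$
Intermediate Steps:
$Y{\left(R,X \right)} = - 54 X$ ($Y{\left(R,X \right)} = - 9 \cdot 6 X = - 54 X$)
$z{\left(T \right)} = 1$
$L{\left(O \right)} = -9 + \frac{1}{O}$ ($L{\left(O \right)} = -9 + 1 \frac{1}{O} = -9 + \frac{1}{O}$)
$- 8 L{\left(9 \right)} 9 = - 8 \left(-9 + \frac{1}{9}\right) 9 = \left(-8\right) \left(- \frac{80}{9}\right) 9 = \frac{640}{9} \cdot 9 = 640$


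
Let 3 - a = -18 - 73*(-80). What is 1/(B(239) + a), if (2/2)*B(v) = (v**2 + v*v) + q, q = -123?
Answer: 1/108300 ≈ 9.2336e-6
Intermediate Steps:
a = -5819 (a = 3 - (-18 - 73*(-80)) = 3 - (-18 + 5840) = 3 - 1*5822 = 3 - 5822 = -5819)
B(v) = -123 + 2*v**2 (B(v) = (v**2 + v*v) - 123 = (v**2 + v**2) - 123 = 2*v**2 - 123 = -123 + 2*v**2)
1/(B(239) + a) = 1/((-123 + 2*239**2) - 5819) = 1/((-123 + 2*57121) - 5819) = 1/((-123 + 114242) - 5819) = 1/(114119 - 5819) = 1/108300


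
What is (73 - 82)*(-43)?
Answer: 387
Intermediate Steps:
(73 - 82)*(-43) = -9*(-43) = 387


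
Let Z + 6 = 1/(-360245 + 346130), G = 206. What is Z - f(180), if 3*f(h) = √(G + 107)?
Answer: -84691/14115 - √313/3 ≈ -11.897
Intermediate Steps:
f(h) = √313/3 (f(h) = √(206 + 107)/3 = √313/3)
Z = -84691/14115 (Z = -6 + 1/(-360245 + 346130) = -6 + 1/(-14115) = -6 - 1/14115 = -84691/14115 ≈ -6.0001)
Z - f(180) = -84691/14115 - √313/3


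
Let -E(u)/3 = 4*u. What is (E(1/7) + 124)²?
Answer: 732736/49 ≈ 14954.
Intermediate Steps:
E(u) = -12*u
(E(1/7) + 124)² = (-12/7 + 124)² = (856/7)² = 732736/49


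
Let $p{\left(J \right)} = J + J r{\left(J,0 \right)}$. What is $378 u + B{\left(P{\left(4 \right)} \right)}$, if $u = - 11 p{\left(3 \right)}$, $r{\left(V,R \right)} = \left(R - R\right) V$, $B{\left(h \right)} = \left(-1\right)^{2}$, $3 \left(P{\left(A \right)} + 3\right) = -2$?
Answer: $-12473$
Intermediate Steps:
$P{\left(A \right)} = - \frac{11}{3}$ ($P{\left(A \right)} = -3 + \frac{1}{3} \left(-2\right) = -3 - \frac{2}{3} = - \frac{11}{3}$)
$B{\left(h \right)} = 1$
$r{\left(V,R \right)} = 0$ ($r{\left(V,R \right)} = 0 V = 0$)
$p{\left(J \right)} = J$ ($p{\left(J \right)} = J + J 0 = J + 0 = J$)
$u = -33$ ($u = \left(-11\right) 3 = -33$)
$378 u + B{\left(P{\left(4 \right)} \right)} = 378 \left(-33\right) + 1 = -12474 + 1 = -12473$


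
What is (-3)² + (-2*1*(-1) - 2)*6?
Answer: 9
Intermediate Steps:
(-3)² + (-2*1*(-1) - 2)*6 = 9 + (-2*(-1) - 2)*6 = 9 + (2 - 2)*6 = 9 + 0*6 = 9 + 0 = 9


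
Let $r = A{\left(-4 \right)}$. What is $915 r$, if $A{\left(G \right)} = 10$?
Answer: $9150$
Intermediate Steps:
$r = 10$
$915 r = 915 \cdot 10 = 9150$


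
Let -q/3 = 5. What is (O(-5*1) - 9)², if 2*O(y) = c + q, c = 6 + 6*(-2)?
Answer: 1521/4 ≈ 380.25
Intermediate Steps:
c = -6 (c = 6 - 12 = -6)
q = -15 (q = -3*5 = -15)
O(y) = -21/2 (O(y) = (-6 - 15)/2 = (½)*(-21) = -21/2)
(O(-5*1) - 9)² = (-21/2 - 9)² = (-39/2)² = 1521/4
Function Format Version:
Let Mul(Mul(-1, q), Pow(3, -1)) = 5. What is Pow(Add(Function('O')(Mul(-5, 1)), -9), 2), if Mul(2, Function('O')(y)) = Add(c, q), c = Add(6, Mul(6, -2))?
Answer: Rational(1521, 4) ≈ 380.25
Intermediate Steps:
c = -6 (c = Add(6, -12) = -6)
q = -15 (q = Mul(-3, 5) = -15)
Function('O')(y) = Rational(-21, 2) (Function('O')(y) = Mul(Rational(1, 2), Add(-6, -15)) = Mul(Rational(1, 2), -21) = Rational(-21, 2))
Pow(Add(Function('O')(Mul(-5, 1)), -9), 2) = Pow(Add(Rational(-21, 2), -9), 2) = Pow(Rational(-39, 2), 2) = Rational(1521, 4)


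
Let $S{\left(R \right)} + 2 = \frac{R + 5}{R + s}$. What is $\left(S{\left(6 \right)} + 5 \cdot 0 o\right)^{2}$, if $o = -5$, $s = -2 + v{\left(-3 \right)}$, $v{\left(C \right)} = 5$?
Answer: $\frac{49}{81} \approx 0.60494$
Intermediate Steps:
$s = 3$ ($s = -2 + 5 = 3$)
$S{\left(R \right)} = -2 + \frac{5 + R}{3 + R}$ ($S{\left(R \right)} = -2 + \frac{R + 5}{R + 3} = -2 + \frac{5 + R}{3 + R}$)
$\left(S{\left(6 \right)} + 5 \cdot 0 o\right)^{2} = \left(\frac{-1 - 6}{3 + 6} + 5 \cdot 0 \left(-5\right)\right)^{2} = \left(\frac{-1 - 6}{9} + 0 \left(-5\right)\right)^{2} = \left(\frac{1}{9} \left(-7\right) + 0\right)^{2} = \left(- \frac{7}{9} + 0\right)^{2} = \left(- \frac{7}{9}\right)^{2} = \frac{49}{81}$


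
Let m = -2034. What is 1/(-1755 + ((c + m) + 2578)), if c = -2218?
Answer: -1/3429 ≈ -0.00029163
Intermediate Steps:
1/(-1755 + ((c + m) + 2578)) = 1/(-1755 + ((-2218 - 2034) + 2578)) = 1/(-1755 + (-4252 + 2578)) = 1/(-1755 - 1674) = 1/(-3429) = -1/3429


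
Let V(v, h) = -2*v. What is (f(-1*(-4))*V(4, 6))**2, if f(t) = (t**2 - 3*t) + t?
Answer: 4096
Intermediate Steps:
f(t) = t**2 - 2*t
(f(-1*(-4))*V(4, 6))**2 = (((-1*(-4))*(-2 - 1*(-4)))*(-2*4))**2 = ((4*(-2 + 4))*(-8))**2 = ((4*2)*(-8))**2 = (8*(-8))**2 = (-64)**2 = 4096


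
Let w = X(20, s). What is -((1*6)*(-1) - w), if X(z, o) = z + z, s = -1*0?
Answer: 46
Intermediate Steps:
s = 0
X(z, o) = 2*z
w = 40 (w = 2*20 = 40)
-((1*6)*(-1) - w) = -((1*6)*(-1) - 1*40) = -(6*(-1) - 40) = -(-6 - 40) = -1*(-46) = 46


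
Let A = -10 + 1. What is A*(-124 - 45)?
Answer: 1521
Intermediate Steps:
A = -9
A*(-124 - 45) = -9*(-124 - 45) = -9*(-169) = 1521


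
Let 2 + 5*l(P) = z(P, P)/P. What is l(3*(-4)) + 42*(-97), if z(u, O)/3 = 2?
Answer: -8149/2 ≈ -4074.5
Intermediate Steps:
z(u, O) = 6 (z(u, O) = 3*2 = 6)
l(P) = -2/5 + 6/(5*P) (l(P) = -2/5 + (6/P)/5 = -2/5 + 6/(5*P))
l(3*(-4)) + 42*(-97) = 2*(3 - 3*(-4))/(5*((3*(-4)))) + 42*(-97) = (2/5)*(3 - 1*(-12))/(-12) - 4074 = (2/5)*(-1/12)*(3 + 12) - 4074 = (2/5)*(-1/12)*15 - 4074 = -1/2 - 4074 = -8149/2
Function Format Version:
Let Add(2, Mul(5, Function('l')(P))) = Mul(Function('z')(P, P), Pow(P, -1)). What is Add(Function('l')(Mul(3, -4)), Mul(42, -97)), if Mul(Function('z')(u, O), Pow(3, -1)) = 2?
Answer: Rational(-8149, 2) ≈ -4074.5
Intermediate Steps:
Function('z')(u, O) = 6 (Function('z')(u, O) = Mul(3, 2) = 6)
Function('l')(P) = Add(Rational(-2, 5), Mul(Rational(6, 5), Pow(P, -1))) (Function('l')(P) = Add(Rational(-2, 5), Mul(Rational(1, 5), Mul(6, Pow(P, -1)))) = Add(Rational(-2, 5), Mul(Rational(6, 5), Pow(P, -1))))
Add(Function('l')(Mul(3, -4)), Mul(42, -97)) = Add(Mul(Rational(2, 5), Pow(Mul(3, -4), -1), Add(3, Mul(-1, Mul(3, -4)))), Mul(42, -97)) = Add(Mul(Rational(2, 5), Pow(-12, -1), Add(3, Mul(-1, -12))), -4074) = Add(Mul(Rational(2, 5), Rational(-1, 12), Add(3, 12)), -4074) = Add(Mul(Rational(2, 5), Rational(-1, 12), 15), -4074) = Add(Rational(-1, 2), -4074) = Rational(-8149, 2)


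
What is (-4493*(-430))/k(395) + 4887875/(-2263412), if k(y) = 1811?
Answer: 4364037408255/4099039132 ≈ 1064.6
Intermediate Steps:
(-4493*(-430))/k(395) + 4887875/(-2263412) = -4493*(-430)/1811 + 4887875/(-2263412) = 1931990*(1/1811) + 4887875*(-1/2263412) = 1931990/1811 - 4887875/2263412 = 4364037408255/4099039132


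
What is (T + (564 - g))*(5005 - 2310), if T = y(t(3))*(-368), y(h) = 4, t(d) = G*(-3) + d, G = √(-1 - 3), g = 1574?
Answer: -6688990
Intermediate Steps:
G = 2*I (G = √(-4) = 2*I ≈ 2.0*I)
t(d) = d - 6*I (t(d) = (2*I)*(-3) + d = -6*I + d = d - 6*I)
T = -1472 (T = 4*(-368) = -1472)
(T + (564 - g))*(5005 - 2310) = (-1472 + (564 - 1*1574))*(5005 - 2310) = (-1472 + (564 - 1574))*2695 = (-1472 - 1010)*2695 = -2482*2695 = -6688990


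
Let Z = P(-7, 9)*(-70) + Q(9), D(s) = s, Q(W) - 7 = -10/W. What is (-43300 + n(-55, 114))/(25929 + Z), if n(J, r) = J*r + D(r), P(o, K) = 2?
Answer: -222552/116077 ≈ -1.9173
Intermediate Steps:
Q(W) = 7 - 10/W
n(J, r) = r + J*r (n(J, r) = J*r + r = r + J*r)
Z = -1207/9 (Z = 2*(-70) + (7 - 10/9) = -140 + (7 - 10*1/9) = -140 + (7 - 10/9) = -140 + 53/9 = -1207/9 ≈ -134.11)
(-43300 + n(-55, 114))/(25929 + Z) = (-43300 + 114*(1 - 55))/(25929 - 1207/9) = (-43300 + 114*(-54))/(232154/9) = (-43300 - 6156)*(9/232154) = -49456*9/232154 = -222552/116077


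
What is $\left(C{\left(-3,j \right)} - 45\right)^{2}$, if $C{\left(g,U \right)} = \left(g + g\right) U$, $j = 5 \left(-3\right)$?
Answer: $2025$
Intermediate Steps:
$j = -15$
$C{\left(g,U \right)} = 2 U g$ ($C{\left(g,U \right)} = 2 g U = 2 U g$)
$\left(C{\left(-3,j \right)} - 45\right)^{2} = \left(2 \left(-15\right) \left(-3\right) - 45\right)^{2} = \left(90 - 45\right)^{2} = 45^{2} = 2025$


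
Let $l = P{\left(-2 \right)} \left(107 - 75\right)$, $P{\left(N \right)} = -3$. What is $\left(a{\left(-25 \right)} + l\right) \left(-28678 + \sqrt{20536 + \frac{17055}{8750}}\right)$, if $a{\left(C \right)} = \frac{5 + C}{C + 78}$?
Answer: $\frac{146487224}{53} - \frac{2554 \sqrt{2515898770}}{9275} \approx 2.7501 \cdot 10^{6}$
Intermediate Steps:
$a{\left(C \right)} = \frac{5 + C}{78 + C}$
$l = -96$ ($l = - 3 \left(107 - 75\right) = \left(-3\right) 32 = -96$)
$\left(a{\left(-25 \right)} + l\right) \left(-28678 + \sqrt{20536 + \frac{17055}{8750}}\right) = \left(\frac{5 - 25}{78 - 25} - 96\right) \left(-28678 + \sqrt{20536 + \frac{17055}{8750}}\right) = \left(\frac{1}{53} \left(-20\right) - 96\right) \left(-28678 + \sqrt{20536 + 17055 \cdot \frac{1}{8750}}\right) = \left(\frac{1}{53} \left(-20\right) - 96\right) \left(-28678 + \sqrt{20536 + \frac{3411}{1750}}\right) = \left(- \frac{20}{53} - 96\right) \left(-28678 + \sqrt{\frac{35941411}{1750}}\right) = - \frac{5108 \left(-28678 + \frac{\sqrt{2515898770}}{350}\right)}{53} = \frac{146487224}{53} - \frac{2554 \sqrt{2515898770}}{9275}$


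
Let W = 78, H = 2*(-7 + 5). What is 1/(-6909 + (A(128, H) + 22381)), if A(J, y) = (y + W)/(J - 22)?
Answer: 53/820053 ≈ 6.4630e-5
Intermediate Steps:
H = -4 (H = 2*(-2) = -4)
A(J, y) = (78 + y)/(-22 + J) (A(J, y) = (y + 78)/(J - 22) = (78 + y)/(-22 + J))
1/(-6909 + (A(128, H) + 22381)) = 1/(-6909 + ((78 - 4)/(-22 + 128) + 22381)) = 1/(-6909 + (74/106 + 22381)) = 1/(-6909 + ((1/106)*74 + 22381)) = 1/(-6909 + (37/53 + 22381)) = 1/(-6909 + 1186230/53) = 1/(820053/53) = 53/820053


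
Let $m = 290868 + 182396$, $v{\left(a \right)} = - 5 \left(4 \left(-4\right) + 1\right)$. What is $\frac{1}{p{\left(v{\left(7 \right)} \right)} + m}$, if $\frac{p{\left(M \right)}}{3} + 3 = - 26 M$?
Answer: $\frac{1}{467405} \approx 2.1395 \cdot 10^{-6}$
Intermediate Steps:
$v{\left(a \right)} = 75$ ($v{\left(a \right)} = - 5 \left(-16 + 1\right) = \left(-5\right) \left(-15\right) = 75$)
$m = 473264$
$p{\left(M \right)} = -9 - 78 M$ ($p{\left(M \right)} = -9 + 3 \left(- 26 M\right) = -9 - 78 M$)
$\frac{1}{p{\left(v{\left(7 \right)} \right)} + m} = \frac{1}{\left(-9 - 5850\right) + 473264} = \frac{1}{-5859 + 473264} = \frac{1}{467405}$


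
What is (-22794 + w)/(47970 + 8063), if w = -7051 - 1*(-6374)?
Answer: -23471/56033 ≈ -0.41888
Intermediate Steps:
w = -677 (w = -7051 + 6374 = -677)
(-22794 + w)/(47970 + 8063) = (-22794 - 677)/(47970 + 8063) = -23471/56033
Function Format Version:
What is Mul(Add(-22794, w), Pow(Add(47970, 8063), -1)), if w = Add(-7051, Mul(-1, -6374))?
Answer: Rational(-23471, 56033) ≈ -0.41888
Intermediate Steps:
w = -677 (w = Add(-7051, 6374) = -677)
Mul(Add(-22794, w), Pow(Add(47970, 8063), -1)) = Mul(Add(-22794, -677), Pow(Add(47970, 8063), -1)) = Mul(-23471, Pow(56033, -1)) = Mul(-23471, Rational(1, 56033)) = Rational(-23471, 56033)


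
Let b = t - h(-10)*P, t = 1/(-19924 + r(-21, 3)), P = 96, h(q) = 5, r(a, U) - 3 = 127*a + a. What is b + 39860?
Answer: 890342419/22609 ≈ 39380.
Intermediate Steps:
r(a, U) = 3 + 128*a (r(a, U) = 3 + (127*a + a) = 3 + 128*a)
t = -1/22609 (t = 1/(-19924 + (3 + 128*(-21))) = 1/(-19924 + (3 - 2688)) = 1/(-19924 - 2685) = 1/(-22609) = -1/22609 ≈ -4.4230e-5)
b = -10852321/22609 (b = -1/22609 - 5*96 = -1/22609 - 1*480 = -1/22609 - 480 = -10852321/22609 ≈ -480.00)
b + 39860 = -10852321/22609 + 39860 = 890342419/22609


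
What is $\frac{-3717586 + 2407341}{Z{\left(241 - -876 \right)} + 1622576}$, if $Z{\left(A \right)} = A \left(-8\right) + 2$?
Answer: $- \frac{1310245}{1613642} \approx -0.81198$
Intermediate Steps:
$Z{\left(A \right)} = 2 - 8 A$ ($Z{\left(A \right)} = - 8 A + 2 = 2 - 8 A$)
$\frac{-3717586 + 2407341}{Z{\left(241 - -876 \right)} + 1622576} = \frac{-3717586 + 2407341}{\left(2 - 8 \left(241 - -876\right)\right) + 1622576} = - \frac{1310245}{\left(2 - 8 \left(241 + 876\right)\right) + 1622576} = - \frac{1310245}{\left(2 - 8936\right) + 1622576} = - \frac{1310245}{-8934 + 1622576} = - \frac{1310245}{1613642}$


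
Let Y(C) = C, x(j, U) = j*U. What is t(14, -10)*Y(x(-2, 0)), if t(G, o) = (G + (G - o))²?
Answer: 0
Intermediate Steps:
x(j, U) = U*j
t(G, o) = (-o + 2*G)²
t(14, -10)*Y(x(-2, 0)) = (-1*(-10) + 2*14)²*(0*(-2)) = (10 + 28)²*0 = 38²*0 = 1444*0 = 0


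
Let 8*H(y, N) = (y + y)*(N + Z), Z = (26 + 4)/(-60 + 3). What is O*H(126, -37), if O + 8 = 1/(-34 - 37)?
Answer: 25558911/2698 ≈ 9473.3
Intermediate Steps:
O = -569/71 (O = -8 + 1/(-34 - 37) = -8 + 1/(-71) = -8 - 1/71 = -569/71 ≈ -8.0141)
Z = -10/19 (Z = 30/(-57) = 30*(-1/57) = -10/19 ≈ -0.52632)
H(y, N) = y*(-10/19 + N)/4 (H(y, N) = ((y + y)*(N - 10/19))/8 = ((2*y)*(-10/19 + N))/8 = (2*y*(-10/19 + N))/8 = y*(-10/19 + N)/4)
O*H(126, -37) = -569*126*(-10 + 19*(-37))/5396 = -569*126*(-10 - 703)/5396 = -569*126*(-713)/5396 = -569/71*(-44919/38) = 25558911/2698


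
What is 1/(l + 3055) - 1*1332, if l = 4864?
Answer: -10548107/7919 ≈ -1332.0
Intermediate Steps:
1/(l + 3055) - 1*1332 = 1/(4864 + 3055) - 1*1332 = 1/7919 - 1332 = -10548107/7919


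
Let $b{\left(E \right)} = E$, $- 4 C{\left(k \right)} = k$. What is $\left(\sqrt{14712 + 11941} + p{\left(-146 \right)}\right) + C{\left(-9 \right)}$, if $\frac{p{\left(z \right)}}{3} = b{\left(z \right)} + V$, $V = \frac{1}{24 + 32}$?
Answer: $- \frac{24399}{56} + \sqrt{26653} \approx -272.44$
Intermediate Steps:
$C{\left(k \right)} = - \frac{k}{4}$
$V = \frac{1}{56} \approx 0.017857$
$p{\left(z \right)} = \frac{3}{56} + 3 z$ ($p{\left(z \right)} = 3 \left(z + \frac{1}{56}\right) = 3 \left(\frac{1}{56} + z\right) = \frac{3}{56} + 3 z$)
$\left(\sqrt{14712 + 11941} + p{\left(-146 \right)}\right) + C{\left(-9 \right)} = \left(\sqrt{14712 + 11941} + \left(\frac{3}{56} + 3 \left(-146\right)\right)\right) - - \frac{9}{4} = \left(\sqrt{26653} + \left(\frac{3}{56} - 438\right)\right) + \frac{9}{4} = \left(\sqrt{26653} - \frac{24525}{56}\right) + \frac{9}{4} = \left(- \frac{24525}{56} + \sqrt{26653}\right) + \frac{9}{4} = - \frac{24399}{56} + \sqrt{26653}$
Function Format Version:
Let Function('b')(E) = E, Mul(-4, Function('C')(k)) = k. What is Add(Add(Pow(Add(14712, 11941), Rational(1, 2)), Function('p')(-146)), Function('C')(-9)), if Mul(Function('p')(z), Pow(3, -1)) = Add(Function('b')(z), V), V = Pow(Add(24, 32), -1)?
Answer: Add(Rational(-24399, 56), Pow(26653, Rational(1, 2))) ≈ -272.44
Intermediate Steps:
Function('C')(k) = Mul(Rational(-1, 4), k)
V = Rational(1, 56) (V = Pow(56, -1) = Rational(1, 56) ≈ 0.017857)
Function('p')(z) = Add(Rational(3, 56), Mul(3, z)) (Function('p')(z) = Mul(3, Add(z, Rational(1, 56))) = Mul(3, Add(Rational(1, 56), z)) = Add(Rational(3, 56), Mul(3, z)))
Add(Add(Pow(Add(14712, 11941), Rational(1, 2)), Function('p')(-146)), Function('C')(-9)) = Add(Add(Pow(Add(14712, 11941), Rational(1, 2)), Add(Rational(3, 56), Mul(3, -146))), Mul(Rational(-1, 4), -9)) = Add(Add(Pow(26653, Rational(1, 2)), Add(Rational(3, 56), -438)), Rational(9, 4)) = Add(Add(Pow(26653, Rational(1, 2)), Rational(-24525, 56)), Rational(9, 4)) = Add(Add(Rational(-24525, 56), Pow(26653, Rational(1, 2))), Rational(9, 4)) = Add(Rational(-24399, 56), Pow(26653, Rational(1, 2)))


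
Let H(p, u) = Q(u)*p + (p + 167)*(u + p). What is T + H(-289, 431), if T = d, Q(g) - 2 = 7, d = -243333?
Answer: -263258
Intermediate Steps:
Q(g) = 9 (Q(g) = 2 + 7 = 9)
T = -243333
H(p, u) = 9*p + (167 + p)*(p + u) (H(p, u) = 9*p + (p + 167)*(u + p) = 9*p + (167 + p)*(p + u))
T + H(-289, 431) = -243333 + ((-289)**2 + 167*431 + 176*(-289) - 289*431) = -243333 + (83521 + 71977 - 50864 - 124559) = -243333 - 19925 = -263258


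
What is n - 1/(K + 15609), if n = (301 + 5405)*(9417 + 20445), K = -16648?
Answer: 177037882309/1039 ≈ 1.7039e+8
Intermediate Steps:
n = 170392572 (n = 5706*29862 = 170392572)
n - 1/(K + 15609) = 170392572 - 1/(-16648 + 15609) = 170392572 - 1/(-1039) = 170392572 - 1*(-1/1039) = 170392572 + 1/1039 = 177037882309/1039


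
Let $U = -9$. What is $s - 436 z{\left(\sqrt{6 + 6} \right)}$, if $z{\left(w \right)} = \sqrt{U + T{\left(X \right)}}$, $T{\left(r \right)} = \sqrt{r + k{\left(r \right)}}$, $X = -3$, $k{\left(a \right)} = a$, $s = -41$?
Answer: $-41 - 436 \sqrt{-9 + i \sqrt{6}} \approx -217.4 - 1319.8 i$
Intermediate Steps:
$T{\left(r \right)} = \sqrt{2} \sqrt{r}$ ($T{\left(r \right)} = \sqrt{r + r} = \sqrt{2 r} = \sqrt{2} \sqrt{r}$)
$z{\left(w \right)} = \sqrt{-9 + i \sqrt{6}}$ ($z{\left(w \right)} = \sqrt{-9 + \sqrt{2} \sqrt{-3}} = \sqrt{-9 + \sqrt{2} i \sqrt{3}} = \sqrt{-9 + i \sqrt{6}}$)
$s - 436 z{\left(\sqrt{6 + 6} \right)} = -41 - 436 \sqrt{-9 + i \sqrt{6}}$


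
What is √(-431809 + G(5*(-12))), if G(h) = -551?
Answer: 6*I*√12010 ≈ 657.54*I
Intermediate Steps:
√(-431809 + G(5*(-12))) = √(-431809 - 551) = √(-432360) = 6*I*√12010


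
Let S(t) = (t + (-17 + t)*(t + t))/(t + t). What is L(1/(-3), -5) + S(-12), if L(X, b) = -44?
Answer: -145/2 ≈ -72.500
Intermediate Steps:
S(t) = (t + 2*t*(-17 + t))/(2*t) (S(t) = (t + (-17 + t)*(2*t))/((2*t)) = (t + 2*t*(-17 + t))*(1/(2*t)) = (t + 2*t*(-17 + t))/(2*t))
L(1/(-3), -5) + S(-12) = -44 + (-33/2 - 12) = -44 - 57/2 = -145/2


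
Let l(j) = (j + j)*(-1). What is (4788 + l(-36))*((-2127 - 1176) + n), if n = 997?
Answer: -11207160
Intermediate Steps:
l(j) = -2*j (l(j) = (2*j)*(-1) = -2*j)
(4788 + l(-36))*((-2127 - 1176) + n) = (4788 - 2*(-36))*((-2127 - 1176) + 997) = (4788 + 72)*(-3303 + 997) = 4860*(-2306) = -11207160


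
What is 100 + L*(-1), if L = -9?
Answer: 109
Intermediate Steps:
100 + L*(-1) = 100 - 9*(-1) = 100 + 9 = 109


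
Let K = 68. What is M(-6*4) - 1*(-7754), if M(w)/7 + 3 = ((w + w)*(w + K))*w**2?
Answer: -8507851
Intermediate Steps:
M(w) = -21 + 14*w**3*(68 + w) (M(w) = -21 + 7*(((w + w)*(w + 68))*w**2) = -21 + 7*(((2*w)*(68 + w))*w**2) = -21 + 7*((2*w*(68 + w))*w**2) = -21 + 7*(2*w**3*(68 + w)) = -21 + 14*w**3*(68 + w))
M(-6*4) - 1*(-7754) = (-21 + 14*(-6*4)**4 + 952*(-6*4)**3) - 1*(-7754) = (-21 + 14*(-24)**4 + 952*(-24)**3) + 7754 = (-21 + 14*331776 + 952*(-13824)) + 7754 = (-21 + 4644864 - 13160448) + 7754 = -8515605 + 7754 = -8507851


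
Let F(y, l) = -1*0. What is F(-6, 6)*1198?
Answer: 0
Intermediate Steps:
F(y, l) = 0
F(-6, 6)*1198 = 0*1198 = 0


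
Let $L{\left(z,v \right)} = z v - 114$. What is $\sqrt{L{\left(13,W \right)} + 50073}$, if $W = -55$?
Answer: $2 \sqrt{12311} \approx 221.91$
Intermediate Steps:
$L{\left(z,v \right)} = -114 + v z$ ($L{\left(z,v \right)} = v z - 114 = -114 + v z$)
$\sqrt{L{\left(13,W \right)} + 50073} = \sqrt{\left(-114 - 715\right) + 50073} = \sqrt{-829 + 50073} = \sqrt{49244} = 2 \sqrt{12311}$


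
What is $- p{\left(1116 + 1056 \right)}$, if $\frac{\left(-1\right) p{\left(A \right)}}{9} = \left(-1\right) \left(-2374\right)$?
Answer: $21366$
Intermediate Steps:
$p{\left(A \right)} = -21366$ ($p{\left(A \right)} = - 9 \left(\left(-1\right) \left(-2374\right)\right) = \left(-9\right) 2374 = -21366$)
$- p{\left(1116 + 1056 \right)} = \left(-1\right) \left(-21366\right) = 21366$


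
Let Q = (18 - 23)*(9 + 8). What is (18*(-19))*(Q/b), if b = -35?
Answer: -5814/7 ≈ -830.57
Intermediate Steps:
Q = -85 (Q = -5*17 = -85)
(18*(-19))*(Q/b) = (18*(-19))*(-85/(-35)) = -(-29070)*(-1)/35 = -342*17/7 = -5814/7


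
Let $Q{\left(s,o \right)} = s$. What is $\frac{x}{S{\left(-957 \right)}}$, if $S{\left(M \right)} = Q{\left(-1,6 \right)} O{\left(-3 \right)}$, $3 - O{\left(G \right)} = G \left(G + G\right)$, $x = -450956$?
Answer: $- \frac{450956}{15} \approx -30064.0$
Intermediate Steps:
$O{\left(G \right)} = 3 - 2 G^{2}$ ($O{\left(G \right)} = 3 - G \left(G + G\right) = 3 - G 2 G = 3 - 2 G^{2}$)
$S{\left(M \right)} = 15$ ($S{\left(M \right)} = - (3 - 2 \left(-3\right)^{2}) = - (3 - 18) = \left(-1\right) \left(-15\right) = 15$)
$\frac{x}{S{\left(-957 \right)}} = - \frac{450956}{15}$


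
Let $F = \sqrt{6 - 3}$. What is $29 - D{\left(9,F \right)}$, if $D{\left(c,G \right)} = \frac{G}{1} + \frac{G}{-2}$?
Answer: $29 - \frac{\sqrt{3}}{2} \approx 28.134$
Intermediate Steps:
$F = \sqrt{3} \approx 1.732$
$D{\left(c,G \right)} = \frac{G}{2}$ ($D{\left(c,G \right)} = G 1 + G \left(- \frac{1}{2}\right) = G - \frac{G}{2} = \frac{G}{2}$)
$29 - D{\left(9,F \right)} = 29 - \frac{\sqrt{3}}{2}$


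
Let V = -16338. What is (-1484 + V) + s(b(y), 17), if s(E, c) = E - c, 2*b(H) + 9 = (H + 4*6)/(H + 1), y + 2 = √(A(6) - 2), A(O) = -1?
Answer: -142767/8 - 23*I*√3/8 ≈ -17846.0 - 4.9796*I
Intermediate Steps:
y = -2 + I*√3 (y = -2 + √(-1 - 2) = -2 + √(-3) = -2 + I*√3 ≈ -2.0 + 1.732*I)
b(H) = -9/2 + (24 + H)/(2*(1 + H)) (b(H) = -9/2 + ((H + 4*6)/(H + 1))/2 = -9/2 + ((H + 24)/(1 + H))/2 = -9/2 + ((24 + H)/(1 + H))/2 = -9/2 + (24 + H)/(2*(1 + H)))
(-1484 + V) + s(b(y), 17) = (-1484 - 16338) + ((15 - 8*(-2 + I*√3))/(2*(1 + (-2 + I*√3))) - 1*17) = -17822 + ((15 + (16 - 8*I*√3))/(2*(-1 + I*√3)) - 17) = -17822 + ((31 - 8*I*√3)/(2*(-1 + I*√3)) - 17) = -17822 + (-17 + (31 - 8*I*√3)/(2*(-1 + I*√3))) = -17839 + (31 - 8*I*√3)/(2*(-1 + I*√3))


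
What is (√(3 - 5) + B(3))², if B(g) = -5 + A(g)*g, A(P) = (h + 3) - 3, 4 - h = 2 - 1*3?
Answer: (10 + I*√2)² ≈ 98.0 + 28.284*I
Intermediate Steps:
h = 5 (h = 4 - (2 - 1*3) = 4 - (2 - 3) = 4 - 1*(-1) = 4 + 1 = 5)
A(P) = 5 (A(P) = (5 + 3) - 3 = 8 - 3 = 5)
B(g) = -5 + 5*g
(√(3 - 5) + B(3))² = (√(3 - 5) + (-5 + 5*3))² = (√(-2) + (-5 + 15))² = (I*√2 + 10)² = (10 + I*√2)²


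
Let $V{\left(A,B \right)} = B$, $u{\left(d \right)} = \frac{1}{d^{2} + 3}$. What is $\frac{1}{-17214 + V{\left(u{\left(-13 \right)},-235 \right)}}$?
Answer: $- \frac{1}{17449} \approx -5.731 \cdot 10^{-5}$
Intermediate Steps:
$u{\left(d \right)} = \frac{1}{3 + d^{2}}$
$\frac{1}{-17214 + V{\left(u{\left(-13 \right)},-235 \right)}} = \frac{1}{-17214 - 235} = \frac{1}{-17449} = - \frac{1}{17449}$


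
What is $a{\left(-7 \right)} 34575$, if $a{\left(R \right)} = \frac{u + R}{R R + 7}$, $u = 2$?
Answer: $- \frac{172875}{56} \approx -3087.1$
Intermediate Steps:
$a{\left(R \right)} = \frac{2 + R}{7 + R^{2}}$ ($a{\left(R \right)} = \frac{2 + R}{R R + 7} = \frac{2 + R}{R^{2} + 7} = \frac{2 + R}{7 + R^{2}}$)
$a{\left(-7 \right)} 34575 = \frac{2 - 7}{7 + \left(-7\right)^{2}} \cdot 34575 = \frac{1}{7 + 49} \left(-5\right) 34575 = \frac{1}{56} \left(-5\right) 34575 = \left(- \frac{5}{56}\right) 34575 = - \frac{172875}{56}$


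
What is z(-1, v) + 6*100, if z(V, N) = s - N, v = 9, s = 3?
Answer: 594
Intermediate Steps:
z(V, N) = 3 - N
z(-1, v) + 6*100 = (3 - 1*9) + 6*100 = (3 - 9) + 600 = -6 + 600 = 594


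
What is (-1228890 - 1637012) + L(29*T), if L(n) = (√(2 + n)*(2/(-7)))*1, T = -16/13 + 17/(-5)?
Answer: -2865902 - 2*I*√558935/455 ≈ -2.8659e+6 - 3.2862*I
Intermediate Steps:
T = -301/65 (T = -16*1/13 + 17*(-⅕) = -16/13 - 17/5 = -301/65 ≈ -4.6308)
L(n) = -2*√(2 + n)/7 (L(n) = (√(2 + n)*(2*(-⅐)))*1 = (√(2 + n)*(-2/7))*1 = -2*√(2 + n)/7*1 = -2*√(2 + n)/7)
(-1228890 - 1637012) + L(29*T) = (-1228890 - 1637012) - 2*√(2 + 29*(-301/65))/7 = -2865902 - 2*√(2 - 8729/65)/7 = -2865902 - 2*I*√558935/455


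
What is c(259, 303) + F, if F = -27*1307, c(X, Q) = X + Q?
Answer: -34727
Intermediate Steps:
c(X, Q) = Q + X
F = -35289
c(259, 303) + F = (303 + 259) - 35289 = 562 - 35289 = -34727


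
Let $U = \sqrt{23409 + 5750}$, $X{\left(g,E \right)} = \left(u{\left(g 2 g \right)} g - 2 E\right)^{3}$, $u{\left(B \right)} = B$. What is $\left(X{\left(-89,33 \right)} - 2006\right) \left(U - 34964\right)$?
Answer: $98012653189507235895480 - 2803244857267682070 \sqrt{29159} \approx 9.7534 \cdot 10^{22}$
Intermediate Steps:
$X{\left(g,E \right)} = \left(- 2 E + 2 g^{3}\right)^{3}$ ($X{\left(g,E \right)} = \left(g 2 g g - 2 E\right)^{3} = \left(2 g g g - 2 E\right)^{3} = \left(2 g^{2} g - 2 E\right)^{3} = \left(2 g^{3} - 2 E\right)^{3} = \left(- 2 E + 2 g^{3}\right)^{3}$)
$U = \sqrt{29159} \approx 170.76$
$\left(X{\left(-89,33 \right)} - 2006\right) \left(U - 34964\right) = \left(- 8 \left(33 - \left(-89\right)^{3}\right)^{3} - 2006\right) \left(\sqrt{29159} - 34964\right) = \left(- 8 \left(33 - -704969\right)^{3} - 2006\right) \left(-34964 + \sqrt{29159}\right) = \left(- 8 \left(33 + 704969\right)^{3} - 2006\right) \left(-34964 + \sqrt{29159}\right) = \left(- 8 \cdot 705002^{3} - 2006\right) \left(-34964 + \sqrt{29159}\right) = \left(\left(-8\right) 350405607158460008 - 2006\right) \left(-34964 + \sqrt{29159}\right) = \left(-2803244857267680064 - 2006\right) \left(-34964 + \sqrt{29159}\right) = - 2803244857267682070 \left(-34964 + \sqrt{29159}\right) = 98012653189507235895480 - 2803244857267682070 \sqrt{29159}$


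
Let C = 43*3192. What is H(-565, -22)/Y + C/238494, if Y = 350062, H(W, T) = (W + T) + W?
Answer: 3981113732/6957307219 ≈ 0.57222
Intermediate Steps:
H(W, T) = T + 2*W (H(W, T) = (T + W) + W = T + 2*W)
C = 137256
H(-565, -22)/Y + C/238494 = (-22 + 2*(-565))/350062 + 137256/238494 = (-22 - 1130)*(1/350062) + 137256*(1/238494) = -1152*1/350062 + 22876/39749 = -576/175031 + 22876/39749 = 3981113732/6957307219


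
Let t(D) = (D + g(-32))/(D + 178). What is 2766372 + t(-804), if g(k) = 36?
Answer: 865874820/313 ≈ 2.7664e+6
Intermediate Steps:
t(D) = (36 + D)/(178 + D) (t(D) = (D + 36)/(D + 178) = (36 + D)/(178 + D))
2766372 + t(-804) = 2766372 + (36 - 804)/(178 - 804) = 2766372 - 768/(-626) = 2766372 - 1/626*(-768) = 2766372 + 384/313 = 865874820/313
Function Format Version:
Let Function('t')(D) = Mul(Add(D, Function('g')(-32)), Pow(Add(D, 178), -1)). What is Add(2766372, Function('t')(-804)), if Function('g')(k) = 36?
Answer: Rational(865874820, 313) ≈ 2.7664e+6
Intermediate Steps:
Function('t')(D) = Mul(Pow(Add(178, D), -1), Add(36, D)) (Function('t')(D) = Mul(Add(D, 36), Pow(Add(D, 178), -1)) = Mul(Add(36, D), Pow(Add(178, D), -1)) = Mul(Pow(Add(178, D), -1), Add(36, D)))
Add(2766372, Function('t')(-804)) = Add(2766372, Mul(Pow(Add(178, -804), -1), Add(36, -804))) = Add(2766372, Mul(Pow(-626, -1), -768)) = Add(2766372, Mul(Rational(-1, 626), -768)) = Add(2766372, Rational(384, 313)) = Rational(865874820, 313)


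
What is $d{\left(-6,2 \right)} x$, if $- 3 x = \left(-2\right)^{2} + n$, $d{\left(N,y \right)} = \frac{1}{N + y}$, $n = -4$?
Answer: $0$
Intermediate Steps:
$x = 0$ ($x = - \frac{\left(-2\right)^{2} - 4}{3} = - \frac{4 - 4}{3} = \left(- \frac{1}{3}\right) 0 = 0$)
$d{\left(-6,2 \right)} x = \frac{1}{-6 + 2} \cdot 0 = \frac{1}{-4} \cdot 0 = \left(- \frac{1}{4}\right) 0 = 0$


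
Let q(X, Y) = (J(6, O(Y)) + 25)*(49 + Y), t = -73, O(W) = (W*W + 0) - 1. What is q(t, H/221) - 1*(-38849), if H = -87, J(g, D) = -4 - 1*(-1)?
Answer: 8821953/221 ≈ 39918.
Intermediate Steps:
O(W) = -1 + W**2 (O(W) = (W**2 + 0) - 1 = W**2 - 1 = -1 + W**2)
J(g, D) = -3 (J(g, D) = -4 + 1 = -3)
q(X, Y) = 1078 + 22*Y (q(X, Y) = (-3 + 25)*(49 + Y) = 22*(49 + Y) = 1078 + 22*Y)
q(t, H/221) - 1*(-38849) = (1078 + 22*(-87/221)) - 1*(-38849) = (1078 + 22*(-87*1/221)) + 38849 = (1078 + 22*(-87/221)) + 38849 = (1078 - 1914/221) + 38849 = 236324/221 + 38849 = 8821953/221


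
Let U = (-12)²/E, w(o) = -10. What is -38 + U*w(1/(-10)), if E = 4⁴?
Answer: -349/8 ≈ -43.625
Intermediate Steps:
E = 256
U = 9/16 (U = (-12)²/256 = 144*(1/256) = 9/16 ≈ 0.56250)
-38 + U*w(1/(-10)) = -38 + (9/16)*(-10) = -38 - 45/8 = -349/8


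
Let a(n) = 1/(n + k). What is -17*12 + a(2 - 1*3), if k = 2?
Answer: -203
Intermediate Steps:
a(n) = 1/(2 + n) (a(n) = 1/(n + 2) = 1/(2 + n))
-17*12 + a(2 - 1*3) = -17*12 + 1/(2 + (2 - 1*3)) = -204 + 1/(2 + (2 - 3)) = -204 + 1/(2 - 1) = -204 + 1/1 = -204 + 1 = -203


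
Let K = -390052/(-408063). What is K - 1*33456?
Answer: -13651765676/408063 ≈ -33455.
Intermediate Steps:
K = 390052/408063 (K = -390052*(-1/408063) = 390052/408063 ≈ 0.95586)
K - 1*33456 = 390052/408063 - 1*33456 = 390052/408063 - 33456 = -13651765676/408063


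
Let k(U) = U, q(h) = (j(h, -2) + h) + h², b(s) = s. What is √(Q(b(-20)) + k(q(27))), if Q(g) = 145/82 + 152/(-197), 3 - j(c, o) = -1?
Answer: √198583399714/16154 ≈ 27.586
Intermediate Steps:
j(c, o) = 4 (j(c, o) = 3 - 1*(-1) = 3 + 1 = 4)
q(h) = 4 + h + h² (q(h) = (4 + h) + h² = 4 + h + h²)
Q(g) = 16101/16154 (Q(g) = 145*(1/82) + 152*(-1/197) = 145/82 - 152/197 = 16101/16154)
√(Q(b(-20)) + k(q(27))) = √(16101/16154 + (4 + 27 + 27²)) = √(16101/16154 + (4 + 27 + 729)) = √(16101/16154 + 760) = √(12293141/16154) = √198583399714/16154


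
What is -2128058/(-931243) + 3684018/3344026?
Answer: 5273498627941/1557050402159 ≈ 3.3869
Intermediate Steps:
-2128058/(-931243) + 3684018/3344026 = -2128058*(-1/931243) + 3684018*(1/3344026) = 2128058/931243 + 1842009/1672013 = 5273498627941/1557050402159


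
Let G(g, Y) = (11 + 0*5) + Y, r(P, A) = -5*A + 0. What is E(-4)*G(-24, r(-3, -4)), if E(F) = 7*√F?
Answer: 434*I ≈ 434.0*I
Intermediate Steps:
r(P, A) = -5*A
G(g, Y) = 11 + Y (G(g, Y) = (11 + 0) + Y = 11 + Y)
E(-4)*G(-24, r(-3, -4)) = (7*√(-4))*(11 - 5*(-4)) = (7*(2*I))*(11 + 20) = (14*I)*31 = 434*I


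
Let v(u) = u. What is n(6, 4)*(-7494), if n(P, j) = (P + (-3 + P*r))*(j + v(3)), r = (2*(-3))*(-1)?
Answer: -2045862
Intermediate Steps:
r = 6 (r = -6*(-1) = 6)
n(P, j) = (-3 + 7*P)*(3 + j) (n(P, j) = (P + (-3 + P*6))*(j + 3) = (P + (-3 + 6*P))*(3 + j) = (-3 + 7*P)*(3 + j))
n(6, 4)*(-7494) = (-9 - 3*4 + 21*6 + 7*6*4)*(-7494) = (-9 - 12 + 126 + 168)*(-7494) = 273*(-7494) = -2045862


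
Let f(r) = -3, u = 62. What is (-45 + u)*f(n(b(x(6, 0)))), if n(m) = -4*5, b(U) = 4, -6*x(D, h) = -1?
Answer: -51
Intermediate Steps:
x(D, h) = ⅙ (x(D, h) = -⅙*(-1) = ⅙)
n(m) = -20
(-45 + u)*f(n(b(x(6, 0)))) = (-45 + 62)*(-3) = 17*(-3) = -51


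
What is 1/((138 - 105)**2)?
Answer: 1/1089 ≈ 0.00091827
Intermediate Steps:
1/((138 - 105)**2) = 1/(33**2) = 1/1089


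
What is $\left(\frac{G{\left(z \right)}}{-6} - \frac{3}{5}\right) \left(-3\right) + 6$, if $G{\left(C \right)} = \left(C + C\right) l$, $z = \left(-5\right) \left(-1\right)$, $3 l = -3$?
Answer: $\frac{14}{5} \approx 2.8$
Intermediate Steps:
$l = -1$ ($l = \frac{1}{3} \left(-3\right) = -1$)
$z = 5$
$G{\left(C \right)} = - 2 C$ ($G{\left(C \right)} = \left(C + C\right) \left(-1\right) = 2 C \left(-1\right) = - 2 C$)
$\left(\frac{G{\left(z \right)}}{-6} - \frac{3}{5}\right) \left(-3\right) + 6 = \left(\frac{\left(-2\right) 5}{-6} - \frac{3}{5}\right) \left(-3\right) + 6 = \left(\left(-10\right) \left(- \frac{1}{6}\right) - \frac{3}{5}\right) \left(-3\right) + 6 = \left(\frac{5}{3} - \frac{3}{5}\right) \left(-3\right) + 6 = \frac{16}{15} \left(-3\right) + 6 = - \frac{16}{5} + 6 = \frac{14}{5}$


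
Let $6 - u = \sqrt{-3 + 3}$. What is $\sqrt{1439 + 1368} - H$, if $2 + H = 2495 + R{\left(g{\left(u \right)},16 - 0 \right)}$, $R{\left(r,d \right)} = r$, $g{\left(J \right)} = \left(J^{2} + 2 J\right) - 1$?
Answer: $-2540 + \sqrt{2807} \approx -2487.0$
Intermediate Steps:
$u = 6$ ($u = 6 - \sqrt{-3 + 3} = 6 - \sqrt{0} = 6 - 0 = 6 + 0 = 6$)
$g{\left(J \right)} = -1 + J^{2} + 2 J$
$H = 2540$ ($H = -2 + \left(2495 + \left(-1 + 6^{2} + 2 \cdot 6\right)\right) = -2 + \left(2495 + \left(-1 + 36 + 12\right)\right) = -2 + \left(2495 + 47\right) = -2 + 2542 = 2540$)
$\sqrt{1439 + 1368} - H = \sqrt{1439 + 1368} - 2540 = \sqrt{2807} - 2540 = -2540 + \sqrt{2807}$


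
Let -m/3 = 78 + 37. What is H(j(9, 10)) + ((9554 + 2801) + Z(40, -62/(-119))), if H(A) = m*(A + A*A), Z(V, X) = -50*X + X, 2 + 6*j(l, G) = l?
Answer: 2337307/204 ≈ 11457.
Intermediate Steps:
j(l, G) = -⅓ + l/6
Z(V, X) = -49*X
m = -345 (m = -3*(78 + 37) = -3*115 = -345)
H(A) = -345*A - 345*A² (H(A) = -345*(A + A*A) = -345*(A + A²) = -345*A - 345*A²)
H(j(9, 10)) + ((9554 + 2801) + Z(40, -62/(-119))) = -345*(-⅓ + (⅙)*9)*(1 + (-⅓ + (⅙)*9)) + ((9554 + 2801) - (-3038)/(-119)) = -345*(-⅓ + 3/2)*(1 + (-⅓ + 3/2)) + (12355 - (-3038)*(-1)/119) = -345*7/6*(1 + 7/6) + (12355 - 49*62/119) = -345*7/6*13/6 + (12355 - 434/17) = -10465/12 + 209601/17 = 2337307/204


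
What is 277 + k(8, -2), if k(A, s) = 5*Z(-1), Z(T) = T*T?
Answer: 282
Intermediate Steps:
Z(T) = T**2
k(A, s) = 5 (k(A, s) = 5*(-1)**2 = 5*1 = 5)
277 + k(8, -2) = 277 + 5 = 282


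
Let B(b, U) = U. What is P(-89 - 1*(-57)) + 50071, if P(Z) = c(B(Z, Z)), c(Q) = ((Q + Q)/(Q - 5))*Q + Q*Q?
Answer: 1888467/37 ≈ 51040.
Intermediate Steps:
c(Q) = Q² + 2*Q²/(-5 + Q) (c(Q) = ((2*Q)/(-5 + Q))*Q + Q² = (2*Q/(-5 + Q))*Q + Q² = 2*Q²/(-5 + Q) + Q² = Q² + 2*Q²/(-5 + Q))
P(Z) = Z²*(-3 + Z)/(-5 + Z)
P(-89 - 1*(-57)) + 50071 = (-89 - 1*(-57))²*(-3 + (-89 - 1*(-57)))/(-5 + (-89 - 1*(-57))) + 50071 = (-89 + 57)²*(-3 + (-89 + 57))/(-5 + (-89 + 57)) + 50071 = (-32)²*(-3 - 32)/(-5 - 32) + 50071 = 1024*(-35)/(-37) + 50071 = 1024*(-1/37)*(-35) + 50071 = 35840/37 + 50071 = 1888467/37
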